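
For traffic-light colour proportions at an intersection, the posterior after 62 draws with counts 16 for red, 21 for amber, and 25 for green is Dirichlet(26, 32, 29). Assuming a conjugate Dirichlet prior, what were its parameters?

For a Dirichlet(α) prior with multinomial counts c, the posterior is Dirichlet(α + c) componentwise.
Subtract each count from the matching posterior parameter: 26−16=10, 32−21=11, 29−25=4.

Dirichlet(10, 11, 4)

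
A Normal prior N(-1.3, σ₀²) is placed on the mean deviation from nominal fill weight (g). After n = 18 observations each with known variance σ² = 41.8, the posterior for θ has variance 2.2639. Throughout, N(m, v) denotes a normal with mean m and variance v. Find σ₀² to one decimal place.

σ₀² = 90.1

For the Normal–Normal model with known σ², precisions add: τ_n = τ₀ + n/σ².
So 1/σ₀² = 1/2.2639 − 18/41.8 = 0.441716 − 0.430622 = 0.011094.
Hence σ₀² = 1/0.011094 ≈ 90.1.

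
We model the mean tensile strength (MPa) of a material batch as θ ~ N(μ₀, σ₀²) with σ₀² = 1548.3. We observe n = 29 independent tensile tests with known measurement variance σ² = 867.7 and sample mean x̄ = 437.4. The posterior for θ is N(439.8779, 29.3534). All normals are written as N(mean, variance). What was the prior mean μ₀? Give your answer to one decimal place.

The posterior mean is a precision-weighted average: μ_n = (τ₀μ₀ + τ_data·x̄)/(τ₀+τ_data), with τ₀=1/σ₀² and τ_data=n/σ².
Here τ₀ = 1/1548.3 = 0.000646 and τ_data = 29/867.7 = 0.033422, so τ_n = 0.034068.
Rearranging for μ₀: μ₀ = (μ_n·τ_n − τ_data·x̄)/τ₀ = (439.8779·0.034068 − 0.033422·437.4) / 0.000646 = 0.366977/0.000646 ≈ 568.1.

μ₀ = 568.1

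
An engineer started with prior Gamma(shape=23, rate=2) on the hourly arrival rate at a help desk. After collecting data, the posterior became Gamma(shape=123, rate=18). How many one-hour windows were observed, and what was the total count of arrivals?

n = 16 one-hour windows with total 100 arrivals

A Gamma(α, β) prior (rate parametrization) on a Poisson rate with n observations summing to S gives posterior Gamma(α+S, β+n).
Matching: Σxᵢ = 123 − 23 = 100 and n = 18 − 2 = 16.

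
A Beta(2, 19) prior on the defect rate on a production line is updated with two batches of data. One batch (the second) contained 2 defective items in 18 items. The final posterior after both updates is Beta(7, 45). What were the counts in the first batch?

Sequential conjugate updates are equivalent to a single update on the pooled data, so total successes = posterior α − prior α and total failures = posterior β − prior β.
Total across both batches: 7−2=5 defective items, 45−19=26 good items.
Subtract the second batch: 5−2=3 defective items and 26−16=10 good items.

3 defective items and 10 good items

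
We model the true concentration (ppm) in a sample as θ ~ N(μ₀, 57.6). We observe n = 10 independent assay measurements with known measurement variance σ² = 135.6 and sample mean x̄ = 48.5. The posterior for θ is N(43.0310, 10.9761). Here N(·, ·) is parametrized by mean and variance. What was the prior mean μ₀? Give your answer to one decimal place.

μ₀ = 19.8

With known observation variance, the Normal–Normal posterior has precision τ_n = τ₀ + n/σ² and mean μ_n = (τ₀μ₀ + (n/σ²)x̄)/τ_n.
Here τ₀ = 1/57.6 = 0.017361 and τ_data = 10/135.6 = 0.073746, so τ_n = 0.091107.
Rearranging for μ₀: μ₀ = (μ_n·τ_n − τ_data·x̄)/τ₀ = (43.0310·0.091107 − 0.073746·48.5) / 0.017361 = 0.343744/0.017361 ≈ 19.8.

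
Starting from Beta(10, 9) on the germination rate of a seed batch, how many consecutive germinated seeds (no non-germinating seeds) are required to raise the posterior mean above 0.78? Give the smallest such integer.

k = 22

After k germinated seeds and 0 non-germinating seeds the posterior is Beta(10+k, 9), with mean (10+k)/(10+9+k).
Set (10+k)/(19+k) > 0.78 and solve: k > (0.78·19 − 10)/(1 − 0.78) = 21.909.
The smallest integer exceeding 21.909 is 22, and checking k=22: (32)/(41) = 0.7805 > 0.78.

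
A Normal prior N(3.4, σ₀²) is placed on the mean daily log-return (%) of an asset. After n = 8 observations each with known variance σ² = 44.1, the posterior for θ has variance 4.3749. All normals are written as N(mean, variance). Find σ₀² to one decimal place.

σ₀² = 21.2

Posterior precision equals prior precision plus data precision: 1/σ_n² = 1/σ₀² + n/σ².
So 1/σ₀² = 1/4.3749 − 8/44.1 = 0.228577 − 0.181406 = 0.047171.
Hence σ₀² = 1/0.047171 ≈ 21.2.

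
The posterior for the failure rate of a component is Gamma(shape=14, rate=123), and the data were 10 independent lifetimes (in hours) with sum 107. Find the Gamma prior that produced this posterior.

Gamma–exponential conjugacy: posterior shape = α + n, posterior rate = β + Σtᵢ.
So α = 14 − 10 = 4 and β = 123 − 107 = 16.

Gamma(shape=4, rate=16)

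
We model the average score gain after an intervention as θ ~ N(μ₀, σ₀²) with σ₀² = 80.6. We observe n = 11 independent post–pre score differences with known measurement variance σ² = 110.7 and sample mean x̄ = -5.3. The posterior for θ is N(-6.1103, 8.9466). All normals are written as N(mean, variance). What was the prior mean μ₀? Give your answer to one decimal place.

The posterior mean is a precision-weighted average: μ_n = (τ₀μ₀ + τ_data·x̄)/(τ₀+τ_data), with τ₀=1/σ₀² and τ_data=n/σ².
Here τ₀ = 1/80.6 = 0.012407 and τ_data = 11/110.7 = 0.099368, so τ_n = 0.111775.
Rearranging for μ₀: μ₀ = (μ_n·τ_n − τ_data·x̄)/τ₀ = (-6.1103·0.111775 − 0.099368·-5.3) / 0.012407 = -0.156328/0.012407 ≈ -12.6.

μ₀ = -12.6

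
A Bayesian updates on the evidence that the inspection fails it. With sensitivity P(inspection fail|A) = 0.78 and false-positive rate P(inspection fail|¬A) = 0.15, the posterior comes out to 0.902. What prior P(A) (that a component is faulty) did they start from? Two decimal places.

In odds form, posterior odds = prior odds × likelihood ratio, so prior odds = posterior odds ÷ LR.
Posterior odds = 0.902/(1−0.902) = 9.2041. LR = 0.78/0.15 = 5.2000.
Prior odds = 9.2041/5.2000 = 1.7700, so P(A) = 1.7700/(1+1.7700) ≈ 0.64.

P(A) = 0.64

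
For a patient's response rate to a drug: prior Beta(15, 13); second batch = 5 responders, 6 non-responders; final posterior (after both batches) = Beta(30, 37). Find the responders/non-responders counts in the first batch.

Sequential conjugate updates are equivalent to a single update on the pooled data, so total successes = posterior α − prior α and total failures = posterior β − prior β.
Total across both batches: 30−15=15 responders, 37−13=24 non-responders.
Subtract the second batch: 15−5=10 responders and 24−6=18 non-responders.

10 responders and 18 non-responders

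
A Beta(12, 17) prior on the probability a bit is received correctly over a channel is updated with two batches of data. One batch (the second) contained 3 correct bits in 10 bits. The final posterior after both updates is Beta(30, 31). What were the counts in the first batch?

Because Beta–binomial updating is additive in the counts, the combined data contributed (α_post−α_prior, β_post−β_prior) successes and failures.
Total across both batches: 30−12=18 correct bits, 31−17=14 errors.
Subtract the second batch: 18−3=15 correct bits and 14−7=7 errors.

15 correct bits and 7 errors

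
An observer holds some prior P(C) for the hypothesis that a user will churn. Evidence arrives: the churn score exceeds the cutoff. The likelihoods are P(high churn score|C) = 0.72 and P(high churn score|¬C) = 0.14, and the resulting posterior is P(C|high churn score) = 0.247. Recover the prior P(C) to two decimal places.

Bayes' rule in odds form gives O(C|E) = O(C)·[P(E|C)/P(E|¬C)], hence O(C) = O(C|E)/LR.
Posterior odds = 0.247/(1−0.247) = 0.3280. LR = 0.72/0.14 = 5.1429.
Prior odds = 0.3280/5.1429 = 0.0638, so P(C) = 0.0638/(1+0.0638) ≈ 0.06.

P(C) = 0.06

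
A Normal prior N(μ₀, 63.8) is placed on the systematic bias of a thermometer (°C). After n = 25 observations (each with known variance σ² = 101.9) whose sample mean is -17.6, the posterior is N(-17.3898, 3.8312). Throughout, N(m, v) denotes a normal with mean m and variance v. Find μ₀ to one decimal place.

μ₀ = -14.1

With known observation variance, the Normal–Normal posterior has precision τ_n = τ₀ + n/σ² and mean μ_n = (τ₀μ₀ + (n/σ²)x̄)/τ_n.
Here τ₀ = 1/63.8 = 0.015674 and τ_data = 25/101.9 = 0.245339, so τ_n = 0.261013.
Rearranging for μ₀: μ₀ = (μ_n·τ_n − τ_data·x̄)/τ₀ = (-17.3898·0.261013 − 0.245339·-17.6) / 0.015674 = -0.220997/0.015674 ≈ -14.1.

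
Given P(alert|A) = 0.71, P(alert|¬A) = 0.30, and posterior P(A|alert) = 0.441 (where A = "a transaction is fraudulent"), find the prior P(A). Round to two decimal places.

Bayes' rule in odds form gives O(A|E) = O(A)·[P(E|A)/P(E|¬A)], hence O(A) = O(A|E)/LR.
Posterior odds = 0.441/(1−0.441) = 0.7889. LR = 0.71/0.30 = 2.3667.
Prior odds = 0.7889/2.3667 = 0.3333, so P(A) = 0.3333/(1+0.3333) ≈ 0.25.

P(A) = 0.25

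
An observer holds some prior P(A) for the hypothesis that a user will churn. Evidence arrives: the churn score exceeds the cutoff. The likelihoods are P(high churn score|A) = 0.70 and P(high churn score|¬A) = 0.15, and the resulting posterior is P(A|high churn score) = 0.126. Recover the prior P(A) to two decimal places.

P(A) = 0.03

In odds form, posterior odds = prior odds × likelihood ratio, so prior odds = posterior odds ÷ LR.
Posterior odds = 0.126/(1−0.126) = 0.1442. LR = 0.70/0.15 = 4.6667.
Prior odds = 0.1442/4.6667 = 0.0309, so P(A) = 0.0309/(1+0.0309) ≈ 0.03.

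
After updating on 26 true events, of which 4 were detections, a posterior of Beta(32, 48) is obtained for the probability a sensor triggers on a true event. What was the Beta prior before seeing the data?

Beta(28, 26)

Beta is conjugate to the binomial likelihood: posterior = Beta(α+s, β+f).
So α = 32 − 4 = 28 and β = 48 − 22 = 26.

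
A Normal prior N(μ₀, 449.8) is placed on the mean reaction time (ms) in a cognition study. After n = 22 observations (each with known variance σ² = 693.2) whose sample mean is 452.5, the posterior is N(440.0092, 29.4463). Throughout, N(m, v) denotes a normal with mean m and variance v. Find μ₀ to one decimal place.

With known observation variance, the Normal–Normal posterior has precision τ_n = τ₀ + n/σ² and mean μ_n = (τ₀μ₀ + (n/σ²)x̄)/τ_n.
Here τ₀ = 1/449.8 = 0.002223 and τ_data = 22/693.2 = 0.031737, so τ_n = 0.033960.
Rearranging for μ₀: μ₀ = (μ_n·τ_n − τ_data·x̄)/τ₀ = (440.0092·0.033960 − 0.031737·452.5) / 0.002223 = 0.581720/0.002223 ≈ 261.7.

μ₀ = 261.7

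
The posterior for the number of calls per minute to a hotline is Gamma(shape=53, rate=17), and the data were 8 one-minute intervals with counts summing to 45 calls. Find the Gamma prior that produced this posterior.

Gamma–Poisson conjugacy: posterior shape = α + Σxᵢ, posterior rate = β + n.
So α = 53 − 45 = 8 and β = 17 − 8 = 9.

Gamma(shape=8, rate=9)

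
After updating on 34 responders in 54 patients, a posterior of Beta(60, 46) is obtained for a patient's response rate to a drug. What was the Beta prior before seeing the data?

Beta(26, 26)

Beta is conjugate to the binomial likelihood: posterior = Beta(a+s, b+f).
Subtract the data counts: 60−34=26, 46−20=26.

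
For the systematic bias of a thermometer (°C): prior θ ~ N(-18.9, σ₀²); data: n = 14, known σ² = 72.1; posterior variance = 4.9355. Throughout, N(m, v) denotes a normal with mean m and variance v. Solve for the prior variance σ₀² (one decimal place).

σ₀² = 118.5

Posterior precision equals prior precision plus data precision: 1/σ_n² = 1/σ₀² + n/σ².
So 1/σ₀² = 1/4.9355 − 14/72.1 = 0.202614 − 0.194175 = 0.008439.
Hence σ₀² = 1/0.008439 ≈ 118.5.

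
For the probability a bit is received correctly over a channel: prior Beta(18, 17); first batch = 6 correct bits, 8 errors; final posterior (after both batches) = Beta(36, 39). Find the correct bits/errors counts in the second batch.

Sequential conjugate updates are equivalent to a single update on the pooled data, so total successes = posterior α − prior α and total failures = posterior β − prior β.
Total across both batches: 36−18=18 correct bits, 39−17=22 errors.
Subtract the first batch: 18−6=12 correct bits and 22−8=14 errors.

12 correct bits and 14 errors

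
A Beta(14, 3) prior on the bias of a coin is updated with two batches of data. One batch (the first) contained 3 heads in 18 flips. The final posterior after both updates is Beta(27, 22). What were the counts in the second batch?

Because Beta–binomial updating is additive in the counts, the combined data contributed (α_post−α_prior, β_post−β_prior) successes and failures.
Total across both batches: 27−14=13 heads, 22−3=19 tails.
Subtract the first batch: 13−3=10 heads and 19−15=4 tails.

10 heads and 4 tails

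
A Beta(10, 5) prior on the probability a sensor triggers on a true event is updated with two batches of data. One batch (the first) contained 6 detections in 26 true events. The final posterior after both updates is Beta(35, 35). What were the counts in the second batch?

19 detections and 10 misses

Sequential conjugate updates are equivalent to a single update on the pooled data, so total successes = posterior α − prior α and total failures = posterior β − prior β.
Total across both batches: 35−10=25 detections, 35−5=30 misses.
Subtract the first batch: 25−6=19 detections and 30−20=10 misses.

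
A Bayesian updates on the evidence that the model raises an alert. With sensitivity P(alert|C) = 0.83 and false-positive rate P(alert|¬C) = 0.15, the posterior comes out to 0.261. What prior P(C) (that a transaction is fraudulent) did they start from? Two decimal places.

P(C) = 0.06

Bayes' rule in odds form gives O(C|E) = O(C)·[P(E|C)/P(E|¬C)], hence O(C) = O(C|E)/LR.
Posterior odds = 0.261/(1−0.261) = 0.3532. LR = 0.83/0.15 = 5.5333.
Prior odds = 0.3532/5.5333 = 0.0638, so P(C) = 0.0638/(1+0.0638) ≈ 0.06.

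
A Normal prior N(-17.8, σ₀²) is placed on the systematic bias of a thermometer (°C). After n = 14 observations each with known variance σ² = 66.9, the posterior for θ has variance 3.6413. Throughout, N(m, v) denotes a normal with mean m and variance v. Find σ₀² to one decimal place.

For the Normal–Normal model with known σ², precisions add: τ_n = τ₀ + n/σ².
So 1/σ₀² = 1/3.6413 − 14/66.9 = 0.274627 − 0.209268 = 0.065359.
Hence σ₀² = 1/0.065359 ≈ 15.3.

σ₀² = 15.3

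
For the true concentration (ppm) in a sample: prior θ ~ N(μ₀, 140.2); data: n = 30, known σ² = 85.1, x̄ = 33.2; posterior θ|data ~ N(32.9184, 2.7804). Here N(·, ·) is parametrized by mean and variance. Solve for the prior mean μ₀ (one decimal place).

The posterior mean is a precision-weighted average: μ_n = (τ₀μ₀ + τ_data·x̄)/(τ₀+τ_data), with τ₀=1/σ₀² and τ_data=n/σ².
Here τ₀ = 1/140.2 = 0.007133 and τ_data = 30/85.1 = 0.352526, so τ_n = 0.359659.
Rearranging for μ₀: μ₀ = (μ_n·τ_n − τ_data·x̄)/τ₀ = (32.9184·0.359659 − 0.352526·33.2) / 0.007133 = 0.135536/0.007133 ≈ 19.0.

μ₀ = 19.0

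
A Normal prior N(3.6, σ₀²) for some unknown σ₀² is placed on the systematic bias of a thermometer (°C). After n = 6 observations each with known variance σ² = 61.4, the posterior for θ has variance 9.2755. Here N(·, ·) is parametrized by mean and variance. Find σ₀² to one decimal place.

Posterior precision equals prior precision plus data precision: 1/σ_n² = 1/σ₀² + n/σ².
So 1/σ₀² = 1/9.2755 − 6/61.4 = 0.107811 − 0.097720 = 0.010091.
Hence σ₀² = 1/0.010091 ≈ 99.1.

σ₀² = 99.1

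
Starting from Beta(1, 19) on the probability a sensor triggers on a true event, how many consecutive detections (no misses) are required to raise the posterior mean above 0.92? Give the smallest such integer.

k = 218

After k detections and 0 misses the posterior is Beta(1+k, 19), with mean (1+k)/(1+19+k).
Set (1+k)/(20+k) > 0.92 and solve: k > (0.92·20 − 1)/(1 − 0.92) = 217.500.
The smallest integer exceeding 217.500 is 218, and checking k=218: (219)/(238) = 0.9202 > 0.92.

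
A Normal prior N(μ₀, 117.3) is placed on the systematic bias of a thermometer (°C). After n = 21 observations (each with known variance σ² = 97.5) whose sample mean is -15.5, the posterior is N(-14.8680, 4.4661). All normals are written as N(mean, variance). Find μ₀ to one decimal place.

The posterior mean is a precision-weighted average: μ_n = (τ₀μ₀ + τ_data·x̄)/(τ₀+τ_data), with τ₀=1/σ₀² and τ_data=n/σ².
Here τ₀ = 1/117.3 = 0.008525 and τ_data = 21/97.5 = 0.215385, so τ_n = 0.223910.
Rearranging for μ₀: μ₀ = (μ_n·τ_n − τ_data·x̄)/τ₀ = (-14.8680·0.223910 − 0.215385·-15.5) / 0.008525 = 0.009374/0.008525 ≈ 1.1.

μ₀ = 1.1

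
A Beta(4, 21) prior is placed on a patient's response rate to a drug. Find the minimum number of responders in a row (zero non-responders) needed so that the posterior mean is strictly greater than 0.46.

k = 14

After k responders and 0 non-responders the posterior is Beta(4+k, 21), with mean (4+k)/(4+21+k).
Set (4+k)/(25+k) > 0.46 and solve: k > (0.46·25 − 4)/(1 − 0.46) = 13.889.
The smallest integer exceeding 13.889 is 14, and checking k=14: (18)/(39) = 0.4615 > 0.46.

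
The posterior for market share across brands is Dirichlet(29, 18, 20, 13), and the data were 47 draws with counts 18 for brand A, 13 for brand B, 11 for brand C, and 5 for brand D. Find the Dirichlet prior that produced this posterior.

For a Dirichlet(α) prior with multinomial counts c, the posterior is Dirichlet(α + c) componentwise.
Subtract each count from the matching posterior parameter: 29−18=11, 18−13=5, 20−11=9, 13−5=8.

Dirichlet(11, 5, 9, 8)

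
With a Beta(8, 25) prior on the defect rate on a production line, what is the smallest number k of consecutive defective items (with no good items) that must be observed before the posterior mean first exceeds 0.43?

After k defective items and 0 good items the posterior is Beta(8+k, 25), with mean (8+k)/(8+25+k).
Set (8+k)/(33+k) > 0.43 and solve: k > (0.43·33 − 8)/(1 − 0.43) = 10.860.
The smallest integer exceeding 10.860 is 11.

k = 11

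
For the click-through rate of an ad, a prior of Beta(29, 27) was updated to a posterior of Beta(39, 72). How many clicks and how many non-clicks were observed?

10 clicks and 45 non-clicks

Under Beta–binomial conjugacy the posterior parameters are (a+s, b+f).
So s = 39 − 29 = 10 and f = 72 − 27 = 45.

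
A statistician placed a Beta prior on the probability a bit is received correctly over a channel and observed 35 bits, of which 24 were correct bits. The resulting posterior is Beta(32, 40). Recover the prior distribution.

A Beta(a, b) prior with s successes and f failures in binomial data gives a Beta(a+s, b+f) posterior.
Subtract the data counts: 32−24=8, 40−11=29.

Beta(8, 29)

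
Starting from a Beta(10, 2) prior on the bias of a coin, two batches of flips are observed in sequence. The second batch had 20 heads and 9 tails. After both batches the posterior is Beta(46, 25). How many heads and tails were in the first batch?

16 heads and 14 tails

Because Beta–binomial updating is additive in the counts, the combined data contributed (α_post−α_prior, β_post−β_prior) successes and failures.
Total across both batches: 46−10=36 heads, 25−2=23 tails.
Subtract the second batch: 36−20=16 heads and 23−9=14 tails.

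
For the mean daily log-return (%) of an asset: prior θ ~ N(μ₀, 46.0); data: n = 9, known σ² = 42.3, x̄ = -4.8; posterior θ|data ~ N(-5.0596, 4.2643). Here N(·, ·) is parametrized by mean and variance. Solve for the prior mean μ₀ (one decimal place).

μ₀ = -7.6

The posterior mean is a precision-weighted average: μ_n = (τ₀μ₀ + τ_data·x̄)/(τ₀+τ_data), with τ₀=1/σ₀² and τ_data=n/σ².
Here τ₀ = 1/46.0 = 0.021739 and τ_data = 9/42.3 = 0.212766, so τ_n = 0.234505.
Rearranging for μ₀: μ₀ = (μ_n·τ_n − τ_data·x̄)/τ₀ = (-5.0596·0.234505 − 0.212766·-4.8) / 0.021739 = -0.165225/0.021739 ≈ -7.6.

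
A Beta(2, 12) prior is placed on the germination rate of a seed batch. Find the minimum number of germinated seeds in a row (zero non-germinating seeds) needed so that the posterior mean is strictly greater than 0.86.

k = 72

After k germinated seeds and 0 non-germinating seeds the posterior is Beta(2+k, 12), with mean (2+k)/(2+12+k).
Set (2+k)/(14+k) > 0.86 and solve: k > (0.86·14 − 2)/(1 − 0.86) = 71.714.
The smallest integer exceeding 71.714 is 72.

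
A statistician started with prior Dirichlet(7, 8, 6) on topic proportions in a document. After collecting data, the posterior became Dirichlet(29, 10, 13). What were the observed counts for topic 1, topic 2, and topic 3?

counts (22, 2, 7)

For a Dirichlet(α) prior with multinomial counts c, the posterior is Dirichlet(α + c) componentwise.
Counts are posterior − prior componentwise: 29−7=22, 10−8=2, 13−6=7.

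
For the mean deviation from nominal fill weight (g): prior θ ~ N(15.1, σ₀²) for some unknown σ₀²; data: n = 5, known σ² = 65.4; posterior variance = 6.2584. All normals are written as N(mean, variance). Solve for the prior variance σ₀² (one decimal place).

Posterior precision equals prior precision plus data precision: 1/σ_n² = 1/σ₀² + n/σ².
So 1/σ₀² = 1/6.2584 − 5/65.4 = 0.159785 − 0.076453 = 0.083332.
Hence σ₀² = 1/0.083332 ≈ 12.0.

σ₀² = 12.0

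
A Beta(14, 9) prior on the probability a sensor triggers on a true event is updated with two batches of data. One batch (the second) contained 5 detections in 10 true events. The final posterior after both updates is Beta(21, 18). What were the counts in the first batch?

Sequential conjugate updates are equivalent to a single update on the pooled data, so total successes = posterior α − prior α and total failures = posterior β − prior β.
Total across both batches: 21−14=7 detections, 18−9=9 misses.
Subtract the second batch: 7−5=2 detections and 9−5=4 misses.

2 detections and 4 misses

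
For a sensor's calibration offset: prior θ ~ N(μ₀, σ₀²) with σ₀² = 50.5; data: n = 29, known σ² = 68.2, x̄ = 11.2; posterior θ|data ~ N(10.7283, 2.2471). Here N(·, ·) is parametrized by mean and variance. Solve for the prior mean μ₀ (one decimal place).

μ₀ = 0.6

With known observation variance, the Normal–Normal posterior has precision τ_n = τ₀ + n/σ² and mean μ_n = (τ₀μ₀ + (n/σ²)x̄)/τ_n.
Here τ₀ = 1/50.5 = 0.019802 and τ_data = 29/68.2 = 0.425220, so τ_n = 0.445022.
Rearranging for μ₀: μ₀ = (μ_n·τ_n − τ_data·x̄)/τ₀ = (10.7283·0.445022 − 0.425220·11.2) / 0.019802 = 0.011866/0.019802 ≈ 0.6.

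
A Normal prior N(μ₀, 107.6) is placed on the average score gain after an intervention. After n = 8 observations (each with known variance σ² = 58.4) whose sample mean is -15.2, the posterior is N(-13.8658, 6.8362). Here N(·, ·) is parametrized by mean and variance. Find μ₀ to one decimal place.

μ₀ = 5.8

The posterior mean is a precision-weighted average: μ_n = (τ₀μ₀ + τ_data·x̄)/(τ₀+τ_data), with τ₀=1/σ₀² and τ_data=n/σ².
Here τ₀ = 1/107.6 = 0.009294 and τ_data = 8/58.4 = 0.136986, so τ_n = 0.146280.
Rearranging for μ₀: μ₀ = (μ_n·τ_n − τ_data·x̄)/τ₀ = (-13.8658·0.146280 − 0.136986·-15.2) / 0.009294 = 0.053898/0.009294 ≈ 5.8.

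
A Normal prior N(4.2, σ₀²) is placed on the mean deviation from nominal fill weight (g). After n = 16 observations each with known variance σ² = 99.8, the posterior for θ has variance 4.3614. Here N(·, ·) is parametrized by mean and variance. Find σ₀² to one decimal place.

Posterior precision equals prior precision plus data precision: 1/σ_n² = 1/σ₀² + n/σ².
So 1/σ₀² = 1/4.3614 − 16/99.8 = 0.229284 − 0.160321 = 0.068963.
Hence σ₀² = 1/0.068963 ≈ 14.5.

σ₀² = 14.5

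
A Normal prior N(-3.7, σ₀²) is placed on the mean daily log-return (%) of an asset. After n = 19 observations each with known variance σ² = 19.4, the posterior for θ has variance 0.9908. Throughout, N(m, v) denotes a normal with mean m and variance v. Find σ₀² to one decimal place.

σ₀² = 33.4

For the Normal–Normal model with known σ², precisions add: τ_n = τ₀ + n/σ².
So 1/σ₀² = 1/0.9908 − 19/19.4 = 1.009285 − 0.979381 = 0.029904.
Hence σ₀² = 1/0.029904 ≈ 33.4.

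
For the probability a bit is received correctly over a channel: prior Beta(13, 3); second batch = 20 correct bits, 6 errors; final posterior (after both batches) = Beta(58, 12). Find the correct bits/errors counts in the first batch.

25 correct bits and 3 errors

Because Beta–binomial updating is additive in the counts, the combined data contributed (α_post−α_prior, β_post−β_prior) successes and failures.
Total across both batches: 58−13=45 correct bits, 12−3=9 errors.
Subtract the second batch: 45−20=25 correct bits and 9−6=3 errors.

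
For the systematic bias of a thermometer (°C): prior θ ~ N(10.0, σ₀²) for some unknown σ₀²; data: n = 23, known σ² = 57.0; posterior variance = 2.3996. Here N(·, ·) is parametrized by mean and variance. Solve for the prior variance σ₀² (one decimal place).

σ₀² = 75.6

For the Normal–Normal model with known σ², precisions add: τ_n = τ₀ + n/σ².
So 1/σ₀² = 1/2.3996 − 23/57.0 = 0.416736 − 0.403509 = 0.013227.
Hence σ₀² = 1/0.013227 ≈ 75.6.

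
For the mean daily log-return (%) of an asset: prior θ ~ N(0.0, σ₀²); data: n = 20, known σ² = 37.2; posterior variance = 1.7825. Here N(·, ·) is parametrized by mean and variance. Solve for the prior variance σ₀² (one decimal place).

σ₀² = 42.8

For the Normal–Normal model with known σ², precisions add: τ_n = τ₀ + n/σ².
So 1/σ₀² = 1/1.7825 − 20/37.2 = 0.561010 − 0.537634 = 0.023376.
Hence σ₀² = 1/0.023376 ≈ 42.8.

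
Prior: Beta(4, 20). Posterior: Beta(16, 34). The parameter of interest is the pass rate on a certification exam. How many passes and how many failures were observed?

A Beta(a, b) prior with s successes and f failures in binomial data gives a Beta(a+s, b+f) posterior.
So s = 16 − 4 = 12 and f = 34 − 20 = 14.

12 passes and 14 failures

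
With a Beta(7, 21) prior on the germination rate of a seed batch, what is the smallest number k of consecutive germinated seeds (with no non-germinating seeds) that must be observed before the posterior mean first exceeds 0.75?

After k germinated seeds and 0 non-germinating seeds the posterior is Beta(7+k, 21), with mean (7+k)/(7+21+k).
Set (7+k)/(28+k) > 0.75 and solve: k > (0.75·28 − 7)/(1 − 0.75) = 56.000.
The smallest integer exceeding 56.000 is 57, and checking k=57: (64)/(85) = 0.7529 > 0.75.

k = 57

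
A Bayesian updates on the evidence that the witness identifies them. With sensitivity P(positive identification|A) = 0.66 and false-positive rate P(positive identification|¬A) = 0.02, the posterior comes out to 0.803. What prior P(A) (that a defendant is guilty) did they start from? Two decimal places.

P(A) = 0.11

In odds form, posterior odds = prior odds × likelihood ratio, so prior odds = posterior odds ÷ LR.
Posterior odds = 0.803/(1−0.803) = 4.0761. LR = 0.66/0.02 = 33.0000.
Prior odds = 4.0761/33.0000 = 0.1235, so P(A) = 0.1235/(1+0.1235) ≈ 0.11.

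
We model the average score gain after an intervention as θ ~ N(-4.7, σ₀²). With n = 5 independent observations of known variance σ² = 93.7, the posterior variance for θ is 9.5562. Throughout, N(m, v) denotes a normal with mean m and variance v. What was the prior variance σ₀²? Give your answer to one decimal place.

For the Normal–Normal model with known σ², precisions add: τ_n = τ₀ + n/σ².
So 1/σ₀² = 1/9.5562 − 5/93.7 = 0.104644 − 0.053362 = 0.051282.
Hence σ₀² = 1/0.051282 ≈ 19.5.

σ₀² = 19.5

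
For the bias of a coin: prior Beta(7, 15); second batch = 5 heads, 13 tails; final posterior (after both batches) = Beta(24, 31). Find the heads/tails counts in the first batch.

Because Beta–binomial updating is additive in the counts, the combined data contributed (α_post−α_prior, β_post−β_prior) successes and failures.
Total across both batches: 24−7=17 heads, 31−15=16 tails.
Subtract the second batch: 17−5=12 heads and 16−13=3 tails.

12 heads and 3 tails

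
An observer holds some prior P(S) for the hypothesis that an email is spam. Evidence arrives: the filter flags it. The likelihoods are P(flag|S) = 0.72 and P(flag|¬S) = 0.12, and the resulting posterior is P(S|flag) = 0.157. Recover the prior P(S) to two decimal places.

P(S) = 0.03

Bayes' rule in odds form gives O(S|E) = O(S)·[P(E|S)/P(E|¬S)], hence O(S) = O(S|E)/LR.
Posterior odds = 0.157/(1−0.157) = 0.1862. LR = 0.72/0.12 = 6.0000.
Prior odds = 0.1862/6.0000 = 0.0310, so P(S) = 0.0310/(1+0.0310) ≈ 0.03.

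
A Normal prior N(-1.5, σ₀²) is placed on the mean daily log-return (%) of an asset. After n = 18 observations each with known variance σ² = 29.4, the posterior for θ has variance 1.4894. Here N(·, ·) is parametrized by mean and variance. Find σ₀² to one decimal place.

For the Normal–Normal model with known σ², precisions add: τ_n = τ₀ + n/σ².
So 1/σ₀² = 1/1.4894 − 18/29.4 = 0.671411 − 0.612245 = 0.059166.
Hence σ₀² = 1/0.059166 ≈ 16.9.

σ₀² = 16.9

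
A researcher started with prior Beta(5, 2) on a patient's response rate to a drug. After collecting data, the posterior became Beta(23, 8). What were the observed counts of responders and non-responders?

18 responders and 6 non-responders

A Beta(α, β) prior with s successes and f failures in binomial data gives a Beta(α+s, β+f) posterior.
So s = 23 − 5 = 18 and f = 8 − 2 = 6.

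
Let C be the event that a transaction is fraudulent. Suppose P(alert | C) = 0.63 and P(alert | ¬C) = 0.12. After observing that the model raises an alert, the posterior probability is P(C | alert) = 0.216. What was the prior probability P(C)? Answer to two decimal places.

P(C) = 0.05

In odds form, posterior odds = prior odds × likelihood ratio, so prior odds = posterior odds ÷ LR.
Posterior odds = 0.216/(1−0.216) = 0.2755. LR = 0.63/0.12 = 5.2500.
Prior odds = 0.2755/5.2500 = 0.0525, so P(C) = 0.0525/(1+0.0525) ≈ 0.05.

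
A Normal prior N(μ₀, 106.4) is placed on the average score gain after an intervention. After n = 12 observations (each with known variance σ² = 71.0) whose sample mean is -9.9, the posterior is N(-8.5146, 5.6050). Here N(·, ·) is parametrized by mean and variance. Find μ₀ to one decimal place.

The posterior mean is a precision-weighted average: μ_n = (τ₀μ₀ + τ_data·x̄)/(τ₀+τ_data), with τ₀=1/σ₀² and τ_data=n/σ².
Here τ₀ = 1/106.4 = 0.009398 and τ_data = 12/71.0 = 0.169014, so τ_n = 0.178412.
Rearranging for μ₀: μ₀ = (μ_n·τ_n − τ_data·x̄)/τ₀ = (-8.5146·0.178412 − 0.169014·-9.9) / 0.009398 = 0.154132/0.009398 ≈ 16.4.

μ₀ = 16.4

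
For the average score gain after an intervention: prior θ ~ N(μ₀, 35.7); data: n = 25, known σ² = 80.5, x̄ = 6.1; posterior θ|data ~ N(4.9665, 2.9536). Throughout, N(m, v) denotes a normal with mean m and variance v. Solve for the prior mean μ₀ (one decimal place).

μ₀ = -7.6

The posterior mean is a precision-weighted average: μ_n = (τ₀μ₀ + τ_data·x̄)/(τ₀+τ_data), with τ₀=1/σ₀² and τ_data=n/σ².
Here τ₀ = 1/35.7 = 0.028011 and τ_data = 25/80.5 = 0.310559, so τ_n = 0.338570.
Rearranging for μ₀: μ₀ = (μ_n·τ_n − τ_data·x̄)/τ₀ = (4.9665·0.338570 − 0.310559·6.1) / 0.028011 = -0.212902/0.028011 ≈ -7.6.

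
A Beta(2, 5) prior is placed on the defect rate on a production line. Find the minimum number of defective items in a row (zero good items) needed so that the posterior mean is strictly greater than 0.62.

k = 7

After k defective items and 0 good items the posterior is Beta(2+k, 5), with mean (2+k)/(2+5+k).
Set (2+k)/(7+k) > 0.62 and solve: k > (0.62·7 − 2)/(1 − 0.62) = 6.158.
The smallest integer exceeding 6.158 is 7, and checking k=7: (9)/(14) = 0.6429 > 0.62.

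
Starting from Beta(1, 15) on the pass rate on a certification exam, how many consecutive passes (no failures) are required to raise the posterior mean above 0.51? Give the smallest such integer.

k = 15

After k passes and 0 failures the posterior is Beta(1+k, 15), with mean (1+k)/(1+15+k).
Set (1+k)/(16+k) > 0.51 and solve: k > (0.51·16 − 1)/(1 − 0.51) = 14.612.
The smallest integer exceeding 14.612 is 15, and checking k=15: (16)/(31) = 0.5161 > 0.51.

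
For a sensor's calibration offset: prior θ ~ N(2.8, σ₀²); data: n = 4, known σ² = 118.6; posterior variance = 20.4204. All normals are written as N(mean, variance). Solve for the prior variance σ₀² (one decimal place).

σ₀² = 65.6

Posterior precision equals prior precision plus data precision: 1/σ_n² = 1/σ₀² + n/σ².
So 1/σ₀² = 1/20.4204 − 4/118.6 = 0.048971 − 0.033727 = 0.015244.
Hence σ₀² = 1/0.015244 ≈ 65.6.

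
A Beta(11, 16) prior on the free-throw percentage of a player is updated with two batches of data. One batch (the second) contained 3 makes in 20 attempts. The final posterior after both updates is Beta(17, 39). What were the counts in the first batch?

Because Beta–binomial updating is additive in the counts, the combined data contributed (α_post−α_prior, β_post−β_prior) successes and failures.
Total across both batches: 17−11=6 makes, 39−16=23 misses.
Subtract the second batch: 6−3=3 makes and 23−17=6 misses.

3 makes and 6 misses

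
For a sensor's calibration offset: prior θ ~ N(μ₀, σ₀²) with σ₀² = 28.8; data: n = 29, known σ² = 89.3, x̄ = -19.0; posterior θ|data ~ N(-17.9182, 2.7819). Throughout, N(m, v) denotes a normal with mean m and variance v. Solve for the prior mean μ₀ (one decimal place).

With known observation variance, the Normal–Normal posterior has precision τ_n = τ₀ + n/σ² and mean μ_n = (τ₀μ₀ + (n/σ²)x̄)/τ_n.
Here τ₀ = 1/28.8 = 0.034722 and τ_data = 29/89.3 = 0.324748, so τ_n = 0.359470.
Rearranging for μ₀: μ₀ = (μ_n·τ_n − τ_data·x̄)/τ₀ = (-17.9182·0.359470 − 0.324748·-19.0) / 0.034722 = -0.270843/0.034722 ≈ -7.8.

μ₀ = -7.8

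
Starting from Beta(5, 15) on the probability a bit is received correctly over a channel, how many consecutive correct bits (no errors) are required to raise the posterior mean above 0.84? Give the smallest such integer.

After k correct bits and 0 errors the posterior is Beta(5+k, 15), with mean (5+k)/(5+15+k).
Set (5+k)/(20+k) > 0.84 and solve: k > (0.84·20 − 5)/(1 − 0.84) = 73.750.
The smallest integer exceeding 73.750 is 74, and checking k=74: (79)/(94) = 0.8404 > 0.84.

k = 74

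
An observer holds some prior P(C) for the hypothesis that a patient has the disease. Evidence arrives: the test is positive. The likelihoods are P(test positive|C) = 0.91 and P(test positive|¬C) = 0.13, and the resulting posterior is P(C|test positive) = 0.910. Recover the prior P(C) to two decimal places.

In odds form, posterior odds = prior odds × likelihood ratio, so prior odds = posterior odds ÷ LR.
Posterior odds = 0.910/(1−0.910) = 10.1111. LR = 0.91/0.13 = 7.0000.
Prior odds = 10.1111/7.0000 = 1.4444, so P(C) = 1.4444/(1+1.4444) ≈ 0.59.

P(C) = 0.59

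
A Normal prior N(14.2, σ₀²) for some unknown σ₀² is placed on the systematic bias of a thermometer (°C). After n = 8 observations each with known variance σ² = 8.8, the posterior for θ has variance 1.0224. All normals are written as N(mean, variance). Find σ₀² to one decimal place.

σ₀² = 14.5

For the Normal–Normal model with known σ², precisions add: τ_n = τ₀ + n/σ².
So 1/σ₀² = 1/1.0224 − 8/8.8 = 0.978091 − 0.909091 = 0.069000.
Hence σ₀² = 1/0.069000 ≈ 14.5.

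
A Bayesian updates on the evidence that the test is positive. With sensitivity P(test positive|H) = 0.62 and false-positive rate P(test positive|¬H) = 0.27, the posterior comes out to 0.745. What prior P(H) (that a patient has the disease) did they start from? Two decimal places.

Bayes' rule in odds form gives O(H|E) = O(H)·[P(E|H)/P(E|¬H)], hence O(H) = O(H|E)/LR.
Posterior odds = 0.745/(1−0.745) = 2.9216. LR = 0.62/0.27 = 2.2963.
Prior odds = 2.9216/2.2963 = 1.2723, so P(H) = 1.2723/(1+1.2723) ≈ 0.56.

P(H) = 0.56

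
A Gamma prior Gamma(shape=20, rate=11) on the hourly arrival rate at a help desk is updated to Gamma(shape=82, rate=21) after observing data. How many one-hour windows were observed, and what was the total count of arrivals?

n = 10 one-hour windows with total 62 arrivals

Gamma–Poisson conjugacy: posterior shape = α + Σxᵢ, posterior rate = β + n.
Matching: Σxᵢ = 82 − 20 = 62 and n = 21 − 11 = 10.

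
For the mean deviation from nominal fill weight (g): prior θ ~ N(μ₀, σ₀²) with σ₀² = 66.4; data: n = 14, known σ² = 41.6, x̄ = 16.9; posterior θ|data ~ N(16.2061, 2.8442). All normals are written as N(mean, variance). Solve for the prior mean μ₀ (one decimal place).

μ₀ = 0.7

The posterior mean is a precision-weighted average: μ_n = (τ₀μ₀ + τ_data·x̄)/(τ₀+τ_data), with τ₀=1/σ₀² and τ_data=n/σ².
Here τ₀ = 1/66.4 = 0.015060 and τ_data = 14/41.6 = 0.336538, so τ_n = 0.351598.
Rearranging for μ₀: μ₀ = (μ_n·τ_n − τ_data·x̄)/τ₀ = (16.2061·0.351598 − 0.336538·16.9) / 0.015060 = 0.010540/0.015060 ≈ 0.7.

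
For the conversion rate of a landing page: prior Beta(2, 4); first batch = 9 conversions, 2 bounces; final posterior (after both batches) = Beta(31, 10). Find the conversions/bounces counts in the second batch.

20 conversions and 4 bounces

Sequential conjugate updates are equivalent to a single update on the pooled data, so total successes = posterior α − prior α and total failures = posterior β − prior β.
Total across both batches: 31−2=29 conversions, 10−4=6 bounces.
Subtract the first batch: 29−9=20 conversions and 6−2=4 bounces.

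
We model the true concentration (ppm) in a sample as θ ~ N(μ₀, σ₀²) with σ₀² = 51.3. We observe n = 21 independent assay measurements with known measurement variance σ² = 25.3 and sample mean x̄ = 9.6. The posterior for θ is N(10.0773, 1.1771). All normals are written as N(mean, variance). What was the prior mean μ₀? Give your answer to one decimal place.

The posterior mean is a precision-weighted average: μ_n = (τ₀μ₀ + τ_data·x̄)/(τ₀+τ_data), with τ₀=1/σ₀² and τ_data=n/σ².
Here τ₀ = 1/51.3 = 0.019493 and τ_data = 21/25.3 = 0.830040, so τ_n = 0.849533.
Rearranging for μ₀: μ₀ = (μ_n·τ_n − τ_data·x̄)/τ₀ = (10.0773·0.849533 − 0.830040·9.6) / 0.019493 = 0.592615/0.019493 ≈ 30.4.

μ₀ = 30.4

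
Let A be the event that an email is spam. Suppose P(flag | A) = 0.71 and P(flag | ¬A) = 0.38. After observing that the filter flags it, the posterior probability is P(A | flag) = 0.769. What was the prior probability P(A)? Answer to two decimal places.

In odds form, posterior odds = prior odds × likelihood ratio, so prior odds = posterior odds ÷ LR.
Posterior odds = 0.769/(1−0.769) = 3.3290. LR = 0.71/0.38 = 1.8684.
Prior odds = 3.3290/1.8684 = 1.7817, so P(A) = 1.7817/(1+1.7817) ≈ 0.64.

P(A) = 0.64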